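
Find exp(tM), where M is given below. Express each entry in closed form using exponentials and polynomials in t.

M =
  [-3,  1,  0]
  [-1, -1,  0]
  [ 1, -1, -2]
e^{tM} =
  [-t*exp(-2*t) + exp(-2*t), t*exp(-2*t), 0]
  [-t*exp(-2*t), t*exp(-2*t) + exp(-2*t), 0]
  [t*exp(-2*t), -t*exp(-2*t), exp(-2*t)]

Strategy: write M = P · J · P⁻¹ where J is a Jordan canonical form, so e^{tM} = P · e^{tJ} · P⁻¹, and e^{tJ} can be computed block-by-block.

M has Jordan form
J =
  [-2,  1,  0]
  [ 0, -2,  0]
  [ 0,  0, -2]
(up to reordering of blocks).

Per-block formulas:
  For a 2×2 Jordan block J_2(-2): exp(t · J_2(-2)) = e^(-2t)·(I + t·N), where N is the 2×2 nilpotent shift.
  For a 1×1 block at λ = -2: exp(t · [-2]) = [e^(-2t)].

After assembling e^{tJ} and conjugating by P, we get:

e^{tM} =
  [-t*exp(-2*t) + exp(-2*t), t*exp(-2*t), 0]
  [-t*exp(-2*t), t*exp(-2*t) + exp(-2*t), 0]
  [t*exp(-2*t), -t*exp(-2*t), exp(-2*t)]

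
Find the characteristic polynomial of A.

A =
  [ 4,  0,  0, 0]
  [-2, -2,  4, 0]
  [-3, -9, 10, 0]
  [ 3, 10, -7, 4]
x^4 - 16*x^3 + 96*x^2 - 256*x + 256

Expanding det(x·I − A) (e.g. by cofactor expansion or by noting that A is similar to its Jordan form J, which has the same characteristic polynomial as A) gives
  χ_A(x) = x^4 - 16*x^3 + 96*x^2 - 256*x + 256
which factors as (x - 4)^4. The eigenvalues (with algebraic multiplicities) are λ = 4 with multiplicity 4.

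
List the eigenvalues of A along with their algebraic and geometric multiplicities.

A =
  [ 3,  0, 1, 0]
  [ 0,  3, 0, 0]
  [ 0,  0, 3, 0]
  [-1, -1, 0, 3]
λ = 3: alg = 4, geom = 2

Step 1 — factor the characteristic polynomial to read off the algebraic multiplicities:
  χ_A(x) = (x - 3)^4

Step 2 — compute geometric multiplicities via the rank-nullity identity g(λ) = n − rank(A − λI):
  rank(A − (3)·I) = 2, so dim ker(A − (3)·I) = n − 2 = 2

Summary:
  λ = 3: algebraic multiplicity = 4, geometric multiplicity = 2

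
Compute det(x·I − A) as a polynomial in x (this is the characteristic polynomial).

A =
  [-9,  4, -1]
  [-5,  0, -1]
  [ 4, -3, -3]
x^3 + 12*x^2 + 48*x + 64

Expanding det(x·I − A) (e.g. by cofactor expansion or by noting that A is similar to its Jordan form J, which has the same characteristic polynomial as A) gives
  χ_A(x) = x^3 + 12*x^2 + 48*x + 64
which factors as (x + 4)^3. The eigenvalues (with algebraic multiplicities) are λ = -4 with multiplicity 3.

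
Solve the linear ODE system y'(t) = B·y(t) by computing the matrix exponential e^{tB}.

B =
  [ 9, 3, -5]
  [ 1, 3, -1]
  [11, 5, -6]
e^{tB} =
  [-3*t^2*exp(2*t)/2 + 7*t*exp(2*t) + exp(2*t), -t^2*exp(2*t)/2 + 3*t*exp(2*t), t^2*exp(2*t) - 5*t*exp(2*t)]
  [-3*t^2*exp(2*t)/2 + t*exp(2*t), -t^2*exp(2*t)/2 + t*exp(2*t) + exp(2*t), t^2*exp(2*t) - t*exp(2*t)]
  [-3*t^2*exp(2*t) + 11*t*exp(2*t), -t^2*exp(2*t) + 5*t*exp(2*t), 2*t^2*exp(2*t) - 8*t*exp(2*t) + exp(2*t)]

Strategy: write B = P · J · P⁻¹ where J is a Jordan canonical form, so e^{tB} = P · e^{tJ} · P⁻¹, and e^{tJ} can be computed block-by-block.

B has Jordan form
J =
  [2, 1, 0]
  [0, 2, 1]
  [0, 0, 2]
(up to reordering of blocks).

Per-block formulas:
  For a 3×3 Jordan block J_3(2): exp(t · J_3(2)) = e^(2t)·(I + t·N + (t^2/2)·N^2), where N is the 3×3 nilpotent shift.

After assembling e^{tJ} and conjugating by P, we get:

e^{tB} =
  [-3*t^2*exp(2*t)/2 + 7*t*exp(2*t) + exp(2*t), -t^2*exp(2*t)/2 + 3*t*exp(2*t), t^2*exp(2*t) - 5*t*exp(2*t)]
  [-3*t^2*exp(2*t)/2 + t*exp(2*t), -t^2*exp(2*t)/2 + t*exp(2*t) + exp(2*t), t^2*exp(2*t) - t*exp(2*t)]
  [-3*t^2*exp(2*t) + 11*t*exp(2*t), -t^2*exp(2*t) + 5*t*exp(2*t), 2*t^2*exp(2*t) - 8*t*exp(2*t) + exp(2*t)]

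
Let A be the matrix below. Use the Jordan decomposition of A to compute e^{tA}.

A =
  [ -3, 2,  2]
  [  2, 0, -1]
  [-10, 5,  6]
e^{tA} =
  [-4*t*exp(t) + exp(t), 2*t*exp(t), 2*t*exp(t)]
  [2*t*exp(t), -t*exp(t) + exp(t), -t*exp(t)]
  [-10*t*exp(t), 5*t*exp(t), 5*t*exp(t) + exp(t)]

Strategy: write A = P · J · P⁻¹ where J is a Jordan canonical form, so e^{tA} = P · e^{tJ} · P⁻¹, and e^{tJ} can be computed block-by-block.

A has Jordan form
J =
  [1, 1, 0]
  [0, 1, 0]
  [0, 0, 1]
(up to reordering of blocks).

Per-block formulas:
  For a 1×1 block at λ = 1: exp(t · [1]) = [e^(1t)].
  For a 2×2 Jordan block J_2(1): exp(t · J_2(1)) = e^(1t)·(I + t·N), where N is the 2×2 nilpotent shift.

After assembling e^{tJ} and conjugating by P, we get:

e^{tA} =
  [-4*t*exp(t) + exp(t), 2*t*exp(t), 2*t*exp(t)]
  [2*t*exp(t), -t*exp(t) + exp(t), -t*exp(t)]
  [-10*t*exp(t), 5*t*exp(t), 5*t*exp(t) + exp(t)]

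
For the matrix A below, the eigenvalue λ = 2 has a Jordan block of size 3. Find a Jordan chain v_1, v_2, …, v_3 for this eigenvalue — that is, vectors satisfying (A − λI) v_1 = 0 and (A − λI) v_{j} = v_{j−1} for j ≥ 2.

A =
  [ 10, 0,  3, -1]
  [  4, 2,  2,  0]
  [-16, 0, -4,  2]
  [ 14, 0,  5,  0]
A Jordan chain for λ = 2 of length 3:
v_1 = (2, 0, -4, 4)ᵀ
v_2 = (8, 4, -16, 14)ᵀ
v_3 = (1, 0, 0, 0)ᵀ

Let N = A − (2)·I. We want v_3 with N^3 v_3 = 0 but N^2 v_3 ≠ 0; then v_{j-1} := N · v_j for j = 3, …, 2.

Pick v_3 = (1, 0, 0, 0)ᵀ.
Then v_2 = N · v_3 = (8, 4, -16, 14)ᵀ.
Then v_1 = N · v_2 = (2, 0, -4, 4)ᵀ.

Sanity check: (A − (2)·I) v_1 = (0, 0, 0, 0)ᵀ = 0. ✓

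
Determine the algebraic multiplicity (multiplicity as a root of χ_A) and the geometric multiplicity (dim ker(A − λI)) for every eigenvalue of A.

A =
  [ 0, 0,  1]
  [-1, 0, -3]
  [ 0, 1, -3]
λ = -1: alg = 3, geom = 1

Step 1 — factor the characteristic polynomial to read off the algebraic multiplicities:
  χ_A(x) = (x + 1)^3

Step 2 — compute geometric multiplicities via the rank-nullity identity g(λ) = n − rank(A − λI):
  rank(A − (-1)·I) = 2, so dim ker(A − (-1)·I) = n − 2 = 1

Summary:
  λ = -1: algebraic multiplicity = 3, geometric multiplicity = 1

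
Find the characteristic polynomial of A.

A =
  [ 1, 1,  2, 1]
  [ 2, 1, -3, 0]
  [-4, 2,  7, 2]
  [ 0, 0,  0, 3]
x^4 - 12*x^3 + 54*x^2 - 108*x + 81

Expanding det(x·I − A) (e.g. by cofactor expansion or by noting that A is similar to its Jordan form J, which has the same characteristic polynomial as A) gives
  χ_A(x) = x^4 - 12*x^3 + 54*x^2 - 108*x + 81
which factors as (x - 3)^4. The eigenvalues (with algebraic multiplicities) are λ = 3 with multiplicity 4.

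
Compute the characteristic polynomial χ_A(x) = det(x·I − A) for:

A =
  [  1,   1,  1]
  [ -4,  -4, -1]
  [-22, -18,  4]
x^3 - x^2 - 8*x + 12

Expanding det(x·I − A) (e.g. by cofactor expansion or by noting that A is similar to its Jordan form J, which has the same characteristic polynomial as A) gives
  χ_A(x) = x^3 - x^2 - 8*x + 12
which factors as (x - 2)^2*(x + 3). The eigenvalues (with algebraic multiplicities) are λ = -3 with multiplicity 1, λ = 2 with multiplicity 2.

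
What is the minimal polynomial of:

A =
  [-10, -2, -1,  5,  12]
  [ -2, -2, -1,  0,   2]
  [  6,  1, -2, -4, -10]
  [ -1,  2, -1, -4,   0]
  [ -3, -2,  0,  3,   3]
x^3 + 9*x^2 + 27*x + 27

The characteristic polynomial is χ_A(x) = (x + 3)^5, so the eigenvalues are known. The minimal polynomial is
  m_A(x) = Π_λ (x − λ)^{k_λ}
where k_λ is the size of the *largest* Jordan block for λ (equivalently, the smallest k with (A − λI)^k v = 0 for every generalised eigenvector v of λ).

  λ = -3: largest Jordan block has size 3, contributing (x + 3)^3

So m_A(x) = (x + 3)^3 = x^3 + 9*x^2 + 27*x + 27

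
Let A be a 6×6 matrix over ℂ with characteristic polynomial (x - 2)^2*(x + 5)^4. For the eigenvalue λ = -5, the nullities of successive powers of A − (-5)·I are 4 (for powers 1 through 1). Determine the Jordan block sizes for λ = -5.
Block sizes for λ = -5: [1, 1, 1, 1]

From the dimensions of kernels of powers, the number of Jordan blocks of size at least j is d_j − d_{j−1} where d_j = dim ker(N^j) (with d_0 = 0). Computing the differences gives [4].
The number of blocks of size exactly k is (#blocks of size ≥ k) − (#blocks of size ≥ k + 1), so the partition is: 4 block(s) of size 1.
In nonincreasing order the block sizes are [1, 1, 1, 1].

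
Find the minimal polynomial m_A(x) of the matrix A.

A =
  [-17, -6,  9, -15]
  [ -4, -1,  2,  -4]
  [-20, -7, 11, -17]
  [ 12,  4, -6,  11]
x^3 - 3*x^2 + 3*x - 1

The characteristic polynomial is χ_A(x) = (x - 1)^4, so the eigenvalues are known. The minimal polynomial is
  m_A(x) = Π_λ (x − λ)^{k_λ}
where k_λ is the size of the *largest* Jordan block for λ (equivalently, the smallest k with (A − λI)^k v = 0 for every generalised eigenvector v of λ).

  λ = 1: largest Jordan block has size 3, contributing (x − 1)^3

So m_A(x) = (x - 1)^3 = x^3 - 3*x^2 + 3*x - 1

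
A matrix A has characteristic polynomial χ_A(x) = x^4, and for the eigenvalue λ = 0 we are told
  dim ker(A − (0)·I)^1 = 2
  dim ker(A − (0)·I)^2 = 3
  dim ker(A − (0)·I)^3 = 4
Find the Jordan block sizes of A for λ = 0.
Block sizes for λ = 0: [3, 1]

From the dimensions of kernels of powers, the number of Jordan blocks of size at least j is d_j − d_{j−1} where d_j = dim ker(N^j) (with d_0 = 0). Computing the differences gives [2, 1, 1].
The number of blocks of size exactly k is (#blocks of size ≥ k) − (#blocks of size ≥ k + 1), so the partition is: 1 block(s) of size 1, 1 block(s) of size 3.
In nonincreasing order the block sizes are [3, 1].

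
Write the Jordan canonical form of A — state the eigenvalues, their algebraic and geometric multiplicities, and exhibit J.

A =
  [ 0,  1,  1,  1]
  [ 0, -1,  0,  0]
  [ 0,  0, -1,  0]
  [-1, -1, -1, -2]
J_2(-1) ⊕ J_1(-1) ⊕ J_1(-1)

The characteristic polynomial is
  det(x·I − A) = x^4 + 4*x^3 + 6*x^2 + 4*x + 1 = (x + 1)^4

Eigenvalues and multiplicities (the geometric multiplicity of λ is n − rank(A − λI), which equals the number of Jordan blocks for λ):
  λ = -1: algebraic multiplicity = 4, geometric multiplicity = 3

Determining the block sizes for each eigenvalue:
  λ = -1: 3 blocks summing to 4 forces exactly one block of size 2 and the rest size 1 → block sizes [2, 1, 1]

Assembling the blocks gives a Jordan form
J =
  [-1,  1,  0,  0]
  [ 0, -1,  0,  0]
  [ 0,  0, -1,  0]
  [ 0,  0,  0, -1]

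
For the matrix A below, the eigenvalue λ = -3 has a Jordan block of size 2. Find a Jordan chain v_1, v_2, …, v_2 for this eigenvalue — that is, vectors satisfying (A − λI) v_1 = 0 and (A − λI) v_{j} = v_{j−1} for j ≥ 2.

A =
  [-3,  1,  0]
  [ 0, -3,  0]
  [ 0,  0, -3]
A Jordan chain for λ = -3 of length 2:
v_1 = (1, 0, 0)ᵀ
v_2 = (0, 1, 0)ᵀ

Let N = A − (-3)·I. We want v_2 with N^2 v_2 = 0 but N^1 v_2 ≠ 0; then v_{j-1} := N · v_j for j = 2, …, 2.

Pick v_2 = (0, 1, 0)ᵀ.
Then v_1 = N · v_2 = (1, 0, 0)ᵀ.

Sanity check: (A − (-3)·I) v_1 = (0, 0, 0)ᵀ = 0. ✓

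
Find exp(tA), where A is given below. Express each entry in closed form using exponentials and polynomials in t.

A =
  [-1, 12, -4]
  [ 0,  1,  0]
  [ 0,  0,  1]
e^{tA} =
  [exp(-t), 6*exp(t) - 6*exp(-t), -2*exp(t) + 2*exp(-t)]
  [0, exp(t), 0]
  [0, 0, exp(t)]

Strategy: write A = P · J · P⁻¹ where J is a Jordan canonical form, so e^{tA} = P · e^{tJ} · P⁻¹, and e^{tJ} can be computed block-by-block.

A has Jordan form
J =
  [-1, 0, 0]
  [ 0, 1, 0]
  [ 0, 0, 1]
(up to reordering of blocks).

Per-block formulas:
  For a 1×1 block at λ = 1: exp(t · [1]) = [e^(1t)].
  For a 1×1 block at λ = -1: exp(t · [-1]) = [e^(-1t)].

After assembling e^{tJ} and conjugating by P, we get:

e^{tA} =
  [exp(-t), 6*exp(t) - 6*exp(-t), -2*exp(t) + 2*exp(-t)]
  [0, exp(t), 0]
  [0, 0, exp(t)]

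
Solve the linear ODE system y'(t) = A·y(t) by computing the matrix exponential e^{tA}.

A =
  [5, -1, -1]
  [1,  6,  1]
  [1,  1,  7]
e^{tA} =
  [-t^2*exp(6*t)/2 - t*exp(6*t) + exp(6*t), -t*exp(6*t), -t^2*exp(6*t)/2 - t*exp(6*t)]
  [t*exp(6*t), exp(6*t), t*exp(6*t)]
  [t^2*exp(6*t)/2 + t*exp(6*t), t*exp(6*t), t^2*exp(6*t)/2 + t*exp(6*t) + exp(6*t)]

Strategy: write A = P · J · P⁻¹ where J is a Jordan canonical form, so e^{tA} = P · e^{tJ} · P⁻¹, and e^{tJ} can be computed block-by-block.

A has Jordan form
J =
  [6, 1, 0]
  [0, 6, 1]
  [0, 0, 6]
(up to reordering of blocks).

Per-block formulas:
  For a 3×3 Jordan block J_3(6): exp(t · J_3(6)) = e^(6t)·(I + t·N + (t^2/2)·N^2), where N is the 3×3 nilpotent shift.

After assembling e^{tJ} and conjugating by P, we get:

e^{tA} =
  [-t^2*exp(6*t)/2 - t*exp(6*t) + exp(6*t), -t*exp(6*t), -t^2*exp(6*t)/2 - t*exp(6*t)]
  [t*exp(6*t), exp(6*t), t*exp(6*t)]
  [t^2*exp(6*t)/2 + t*exp(6*t), t*exp(6*t), t^2*exp(6*t)/2 + t*exp(6*t) + exp(6*t)]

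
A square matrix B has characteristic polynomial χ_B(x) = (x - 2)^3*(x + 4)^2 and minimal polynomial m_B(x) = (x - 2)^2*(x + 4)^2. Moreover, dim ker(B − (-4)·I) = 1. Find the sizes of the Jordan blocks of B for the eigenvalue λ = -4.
Block sizes for λ = -4: [2]

Step 1 — from the characteristic polynomial, algebraic multiplicity of λ = -4 is 2. From dim ker(B − (-4)·I) = 1, there are exactly 1 Jordan blocks for λ = -4.
Step 2 — from the minimal polynomial, the factor (x + 4)^2 tells us the largest block for λ = -4 has size 2.
Step 3 — with total size 2, 1 blocks, and largest block 2, the block sizes (in nonincreasing order) are [2].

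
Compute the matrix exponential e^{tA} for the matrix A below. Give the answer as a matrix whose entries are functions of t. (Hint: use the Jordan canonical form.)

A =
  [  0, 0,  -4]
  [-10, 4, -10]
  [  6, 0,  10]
e^{tA} =
  [-2*exp(6*t) + 3*exp(4*t), 0, -2*exp(6*t) + 2*exp(4*t)]
  [-5*exp(6*t) + 5*exp(4*t), exp(4*t), -5*exp(6*t) + 5*exp(4*t)]
  [3*exp(6*t) - 3*exp(4*t), 0, 3*exp(6*t) - 2*exp(4*t)]

Strategy: write A = P · J · P⁻¹ where J is a Jordan canonical form, so e^{tA} = P · e^{tJ} · P⁻¹, and e^{tJ} can be computed block-by-block.

A has Jordan form
J =
  [4, 0, 0]
  [0, 4, 0]
  [0, 0, 6]
(up to reordering of blocks).

Per-block formulas:
  For a 1×1 block at λ = 4: exp(t · [4]) = [e^(4t)].
  For a 1×1 block at λ = 6: exp(t · [6]) = [e^(6t)].

After assembling e^{tJ} and conjugating by P, we get:

e^{tA} =
  [-2*exp(6*t) + 3*exp(4*t), 0, -2*exp(6*t) + 2*exp(4*t)]
  [-5*exp(6*t) + 5*exp(4*t), exp(4*t), -5*exp(6*t) + 5*exp(4*t)]
  [3*exp(6*t) - 3*exp(4*t), 0, 3*exp(6*t) - 2*exp(4*t)]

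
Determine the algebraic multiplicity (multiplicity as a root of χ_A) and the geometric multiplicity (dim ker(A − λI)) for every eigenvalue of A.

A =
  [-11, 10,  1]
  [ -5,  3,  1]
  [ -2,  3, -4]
λ = -4: alg = 3, geom = 1

Step 1 — factor the characteristic polynomial to read off the algebraic multiplicities:
  χ_A(x) = (x + 4)^3

Step 2 — compute geometric multiplicities via the rank-nullity identity g(λ) = n − rank(A − λI):
  rank(A − (-4)·I) = 2, so dim ker(A − (-4)·I) = n − 2 = 1

Summary:
  λ = -4: algebraic multiplicity = 3, geometric multiplicity = 1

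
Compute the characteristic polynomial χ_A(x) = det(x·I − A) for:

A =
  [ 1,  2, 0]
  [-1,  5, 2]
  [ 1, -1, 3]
x^3 - 9*x^2 + 27*x - 27

Expanding det(x·I − A) (e.g. by cofactor expansion or by noting that A is similar to its Jordan form J, which has the same characteristic polynomial as A) gives
  χ_A(x) = x^3 - 9*x^2 + 27*x - 27
which factors as (x - 3)^3. The eigenvalues (with algebraic multiplicities) are λ = 3 with multiplicity 3.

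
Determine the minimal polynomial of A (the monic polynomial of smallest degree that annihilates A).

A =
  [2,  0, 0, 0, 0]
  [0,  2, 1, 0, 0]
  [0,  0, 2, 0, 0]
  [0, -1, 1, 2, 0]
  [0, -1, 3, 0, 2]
x^3 - 6*x^2 + 12*x - 8

The characteristic polynomial is χ_A(x) = (x - 2)^5, so the eigenvalues are known. The minimal polynomial is
  m_A(x) = Π_λ (x − λ)^{k_λ}
where k_λ is the size of the *largest* Jordan block for λ (equivalently, the smallest k with (A − λI)^k v = 0 for every generalised eigenvector v of λ).

  λ = 2: largest Jordan block has size 3, contributing (x − 2)^3

So m_A(x) = (x - 2)^3 = x^3 - 6*x^2 + 12*x - 8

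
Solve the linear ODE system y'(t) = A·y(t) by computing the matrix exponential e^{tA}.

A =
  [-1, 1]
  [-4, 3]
e^{tA} =
  [-2*t*exp(t) + exp(t), t*exp(t)]
  [-4*t*exp(t), 2*t*exp(t) + exp(t)]

Strategy: write A = P · J · P⁻¹ where J is a Jordan canonical form, so e^{tA} = P · e^{tJ} · P⁻¹, and e^{tJ} can be computed block-by-block.

A has Jordan form
J =
  [1, 1]
  [0, 1]
(up to reordering of blocks).

Per-block formulas:
  For a 2×2 Jordan block J_2(1): exp(t · J_2(1)) = e^(1t)·(I + t·N), where N is the 2×2 nilpotent shift.

After assembling e^{tJ} and conjugating by P, we get:

e^{tA} =
  [-2*t*exp(t) + exp(t), t*exp(t)]
  [-4*t*exp(t), 2*t*exp(t) + exp(t)]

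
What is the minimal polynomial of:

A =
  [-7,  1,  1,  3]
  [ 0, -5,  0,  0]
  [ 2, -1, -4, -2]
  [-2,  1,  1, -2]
x^3 + 13*x^2 + 56*x + 80

The characteristic polynomial is χ_A(x) = (x + 4)^2*(x + 5)^2, so the eigenvalues are known. The minimal polynomial is
  m_A(x) = Π_λ (x − λ)^{k_λ}
where k_λ is the size of the *largest* Jordan block for λ (equivalently, the smallest k with (A − λI)^k v = 0 for every generalised eigenvector v of λ).

  λ = -5: largest Jordan block has size 1, contributing (x + 5)
  λ = -4: largest Jordan block has size 2, contributing (x + 4)^2

So m_A(x) = (x + 4)^2*(x + 5) = x^3 + 13*x^2 + 56*x + 80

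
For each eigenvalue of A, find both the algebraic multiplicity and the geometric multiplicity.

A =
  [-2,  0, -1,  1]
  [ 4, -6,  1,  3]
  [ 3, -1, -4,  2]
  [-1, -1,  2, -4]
λ = -4: alg = 4, geom = 2

Step 1 — factor the characteristic polynomial to read off the algebraic multiplicities:
  χ_A(x) = (x + 4)^4

Step 2 — compute geometric multiplicities via the rank-nullity identity g(λ) = n − rank(A − λI):
  rank(A − (-4)·I) = 2, so dim ker(A − (-4)·I) = n − 2 = 2

Summary:
  λ = -4: algebraic multiplicity = 4, geometric multiplicity = 2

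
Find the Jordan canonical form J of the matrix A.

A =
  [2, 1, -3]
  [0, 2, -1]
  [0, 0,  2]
J_3(2)

The characteristic polynomial is
  det(x·I − A) = x^3 - 6*x^2 + 12*x - 8 = (x - 2)^3

Eigenvalues and multiplicities (the geometric multiplicity of λ is n − rank(A − λI), which equals the number of Jordan blocks for λ):
  λ = 2: algebraic multiplicity = 3, geometric multiplicity = 1

Determining the block sizes for each eigenvalue:
  λ = 2: one block (gm = 1), so the single block has size am = 3 → block sizes [3]

Assembling the blocks gives a Jordan form
J =
  [2, 1, 0]
  [0, 2, 1]
  [0, 0, 2]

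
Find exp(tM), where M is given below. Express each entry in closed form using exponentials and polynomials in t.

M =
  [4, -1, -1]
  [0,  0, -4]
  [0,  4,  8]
e^{tM} =
  [exp(4*t), -t*exp(4*t), -t*exp(4*t)]
  [0, -4*t*exp(4*t) + exp(4*t), -4*t*exp(4*t)]
  [0, 4*t*exp(4*t), 4*t*exp(4*t) + exp(4*t)]

Strategy: write M = P · J · P⁻¹ where J is a Jordan canonical form, so e^{tM} = P · e^{tJ} · P⁻¹, and e^{tJ} can be computed block-by-block.

M has Jordan form
J =
  [4, 1, 0]
  [0, 4, 0]
  [0, 0, 4]
(up to reordering of blocks).

Per-block formulas:
  For a 1×1 block at λ = 4: exp(t · [4]) = [e^(4t)].
  For a 2×2 Jordan block J_2(4): exp(t · J_2(4)) = e^(4t)·(I + t·N), where N is the 2×2 nilpotent shift.

After assembling e^{tJ} and conjugating by P, we get:

e^{tM} =
  [exp(4*t), -t*exp(4*t), -t*exp(4*t)]
  [0, -4*t*exp(4*t) + exp(4*t), -4*t*exp(4*t)]
  [0, 4*t*exp(4*t), 4*t*exp(4*t) + exp(4*t)]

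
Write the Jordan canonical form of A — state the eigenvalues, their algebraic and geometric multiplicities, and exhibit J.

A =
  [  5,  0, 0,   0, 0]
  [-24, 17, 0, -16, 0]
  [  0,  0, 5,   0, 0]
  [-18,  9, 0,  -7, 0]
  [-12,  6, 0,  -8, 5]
J_2(5) ⊕ J_1(5) ⊕ J_1(5) ⊕ J_1(5)

The characteristic polynomial is
  det(x·I − A) = x^5 - 25*x^4 + 250*x^3 - 1250*x^2 + 3125*x - 3125 = (x - 5)^5

Eigenvalues and multiplicities (the geometric multiplicity of λ is n − rank(A − λI), which equals the number of Jordan blocks for λ):
  λ = 5: algebraic multiplicity = 5, geometric multiplicity = 4

Determining the block sizes for each eigenvalue:
  λ = 5: 4 blocks summing to 5 forces exactly one block of size 2 and the rest size 1 → block sizes [2, 1, 1, 1]

Assembling the blocks gives a Jordan form
J =
  [5, 1, 0, 0, 0]
  [0, 5, 0, 0, 0]
  [0, 0, 5, 0, 0]
  [0, 0, 0, 5, 0]
  [0, 0, 0, 0, 5]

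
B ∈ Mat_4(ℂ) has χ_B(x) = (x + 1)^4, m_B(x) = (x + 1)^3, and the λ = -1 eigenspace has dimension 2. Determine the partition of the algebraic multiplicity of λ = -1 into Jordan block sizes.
Block sizes for λ = -1: [3, 1]

Step 1 — from the characteristic polynomial, algebraic multiplicity of λ = -1 is 4. From dim ker(B − (-1)·I) = 2, there are exactly 2 Jordan blocks for λ = -1.
Step 2 — from the minimal polynomial, the factor (x + 1)^3 tells us the largest block for λ = -1 has size 3.
Step 3 — with total size 4, 2 blocks, and largest block 3, the block sizes (in nonincreasing order) are [3, 1].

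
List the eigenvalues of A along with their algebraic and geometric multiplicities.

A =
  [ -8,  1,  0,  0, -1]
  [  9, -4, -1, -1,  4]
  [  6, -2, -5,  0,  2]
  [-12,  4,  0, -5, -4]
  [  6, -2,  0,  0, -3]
λ = -5: alg = 5, geom = 3

Step 1 — factor the characteristic polynomial to read off the algebraic multiplicities:
  χ_A(x) = (x + 5)^5

Step 2 — compute geometric multiplicities via the rank-nullity identity g(λ) = n − rank(A − λI):
  rank(A − (-5)·I) = 2, so dim ker(A − (-5)·I) = n − 2 = 3

Summary:
  λ = -5: algebraic multiplicity = 5, geometric multiplicity = 3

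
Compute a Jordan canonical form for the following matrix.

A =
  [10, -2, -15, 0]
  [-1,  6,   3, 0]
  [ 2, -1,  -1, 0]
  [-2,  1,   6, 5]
J_3(5) ⊕ J_1(5)

The characteristic polynomial is
  det(x·I − A) = x^4 - 20*x^3 + 150*x^2 - 500*x + 625 = (x - 5)^4

Eigenvalues and multiplicities (the geometric multiplicity of λ is n − rank(A − λI), which equals the number of Jordan blocks for λ):
  λ = 5: algebraic multiplicity = 4, geometric multiplicity = 2

Determining the block sizes for each eigenvalue:
  λ = 5: with am = 4 and gm = 2, the partition is not yet determined (e.g. several partitions of 4 into 2 parts exist). Let N = A − (5)·I. Computing rank(N^1) = 2, rank(N^2) = 1, rank(N^3) = 0; the number of blocks of size ≥ j is rank(N^{j−1}) − rank(N^j), giving [2, 1, 1]. So we have 1 block(s) of size 3, 1 block(s) of size 1 → block sizes [3, 1]

Assembling the blocks gives a Jordan form
J =
  [5, 1, 0, 0]
  [0, 5, 1, 0]
  [0, 0, 5, 0]
  [0, 0, 0, 5]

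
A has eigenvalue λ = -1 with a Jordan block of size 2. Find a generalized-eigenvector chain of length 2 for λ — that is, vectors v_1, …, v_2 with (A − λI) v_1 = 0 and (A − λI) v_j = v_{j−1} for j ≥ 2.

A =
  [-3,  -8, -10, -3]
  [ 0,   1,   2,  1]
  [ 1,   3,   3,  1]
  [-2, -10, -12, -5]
A Jordan chain for λ = -1 of length 2:
v_1 = (-2, 0, 1, -2)ᵀ
v_2 = (1, 0, 0, 0)ᵀ

Let N = A − (-1)·I. We want v_2 with N^2 v_2 = 0 but N^1 v_2 ≠ 0; then v_{j-1} := N · v_j for j = 2, …, 2.

Pick v_2 = (1, 0, 0, 0)ᵀ.
Then v_1 = N · v_2 = (-2, 0, 1, -2)ᵀ.

Sanity check: (A − (-1)·I) v_1 = (0, 0, 0, 0)ᵀ = 0. ✓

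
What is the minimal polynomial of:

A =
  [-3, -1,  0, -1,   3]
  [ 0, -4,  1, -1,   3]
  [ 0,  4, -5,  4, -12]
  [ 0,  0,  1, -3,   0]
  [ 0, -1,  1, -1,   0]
x^3 + 9*x^2 + 27*x + 27

The characteristic polynomial is χ_A(x) = (x + 3)^5, so the eigenvalues are known. The minimal polynomial is
  m_A(x) = Π_λ (x − λ)^{k_λ}
where k_λ is the size of the *largest* Jordan block for λ (equivalently, the smallest k with (A − λI)^k v = 0 for every generalised eigenvector v of λ).

  λ = -3: largest Jordan block has size 3, contributing (x + 3)^3

So m_A(x) = (x + 3)^3 = x^3 + 9*x^2 + 27*x + 27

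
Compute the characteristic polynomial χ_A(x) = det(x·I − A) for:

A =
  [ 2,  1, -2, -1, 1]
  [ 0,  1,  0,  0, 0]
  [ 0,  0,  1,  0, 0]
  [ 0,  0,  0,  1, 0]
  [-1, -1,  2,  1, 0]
x^5 - 5*x^4 + 10*x^3 - 10*x^2 + 5*x - 1

Expanding det(x·I − A) (e.g. by cofactor expansion or by noting that A is similar to its Jordan form J, which has the same characteristic polynomial as A) gives
  χ_A(x) = x^5 - 5*x^4 + 10*x^3 - 10*x^2 + 5*x - 1
which factors as (x - 1)^5. The eigenvalues (with algebraic multiplicities) are λ = 1 with multiplicity 5.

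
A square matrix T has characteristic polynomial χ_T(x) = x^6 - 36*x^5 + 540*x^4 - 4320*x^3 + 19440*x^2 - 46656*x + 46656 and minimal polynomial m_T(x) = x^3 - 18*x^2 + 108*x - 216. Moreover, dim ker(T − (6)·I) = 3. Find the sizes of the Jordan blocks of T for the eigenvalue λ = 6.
Block sizes for λ = 6: [3, 2, 1]

Step 1 — from the characteristic polynomial, algebraic multiplicity of λ = 6 is 6. From dim ker(T − (6)·I) = 3, there are exactly 3 Jordan blocks for λ = 6.
Step 2 — from the minimal polynomial, the factor (x − 6)^3 tells us the largest block for λ = 6 has size 3.
Step 3 — with total size 6, 3 blocks, and largest block 3, the block sizes (in nonincreasing order) are [3, 2, 1].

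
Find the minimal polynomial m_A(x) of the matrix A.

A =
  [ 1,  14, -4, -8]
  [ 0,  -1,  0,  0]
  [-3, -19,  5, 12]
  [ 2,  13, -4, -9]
x^2 + 2*x + 1

The characteristic polynomial is χ_A(x) = (x + 1)^4, so the eigenvalues are known. The minimal polynomial is
  m_A(x) = Π_λ (x − λ)^{k_λ}
where k_λ is the size of the *largest* Jordan block for λ (equivalently, the smallest k with (A − λI)^k v = 0 for every generalised eigenvector v of λ).

  λ = -1: largest Jordan block has size 2, contributing (x + 1)^2

So m_A(x) = (x + 1)^2 = x^2 + 2*x + 1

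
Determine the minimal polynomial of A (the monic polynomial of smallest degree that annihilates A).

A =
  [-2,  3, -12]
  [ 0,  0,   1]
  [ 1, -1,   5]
x^3 - 3*x^2 + 3*x - 1

The characteristic polynomial is χ_A(x) = (x - 1)^3, so the eigenvalues are known. The minimal polynomial is
  m_A(x) = Π_λ (x − λ)^{k_λ}
where k_λ is the size of the *largest* Jordan block for λ (equivalently, the smallest k with (A − λI)^k v = 0 for every generalised eigenvector v of λ).

  λ = 1: largest Jordan block has size 3, contributing (x − 1)^3

So m_A(x) = (x - 1)^3 = x^3 - 3*x^2 + 3*x - 1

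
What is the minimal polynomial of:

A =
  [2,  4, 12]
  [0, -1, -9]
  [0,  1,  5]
x^2 - 4*x + 4

The characteristic polynomial is χ_A(x) = (x - 2)^3, so the eigenvalues are known. The minimal polynomial is
  m_A(x) = Π_λ (x − λ)^{k_λ}
where k_λ is the size of the *largest* Jordan block for λ (equivalently, the smallest k with (A − λI)^k v = 0 for every generalised eigenvector v of λ).

  λ = 2: largest Jordan block has size 2, contributing (x − 2)^2

So m_A(x) = (x - 2)^2 = x^2 - 4*x + 4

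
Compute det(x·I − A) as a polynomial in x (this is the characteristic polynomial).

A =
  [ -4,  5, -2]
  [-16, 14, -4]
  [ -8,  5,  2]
x^3 - 12*x^2 + 48*x - 64

Expanding det(x·I − A) (e.g. by cofactor expansion or by noting that A is similar to its Jordan form J, which has the same characteristic polynomial as A) gives
  χ_A(x) = x^3 - 12*x^2 + 48*x - 64
which factors as (x - 4)^3. The eigenvalues (with algebraic multiplicities) are λ = 4 with multiplicity 3.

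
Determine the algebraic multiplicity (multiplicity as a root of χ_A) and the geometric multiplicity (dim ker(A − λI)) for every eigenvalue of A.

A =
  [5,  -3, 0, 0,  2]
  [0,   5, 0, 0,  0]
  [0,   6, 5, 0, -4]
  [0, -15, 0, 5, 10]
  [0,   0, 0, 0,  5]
λ = 5: alg = 5, geom = 4

Step 1 — factor the characteristic polynomial to read off the algebraic multiplicities:
  χ_A(x) = (x - 5)^5

Step 2 — compute geometric multiplicities via the rank-nullity identity g(λ) = n − rank(A − λI):
  rank(A − (5)·I) = 1, so dim ker(A − (5)·I) = n − 1 = 4

Summary:
  λ = 5: algebraic multiplicity = 5, geometric multiplicity = 4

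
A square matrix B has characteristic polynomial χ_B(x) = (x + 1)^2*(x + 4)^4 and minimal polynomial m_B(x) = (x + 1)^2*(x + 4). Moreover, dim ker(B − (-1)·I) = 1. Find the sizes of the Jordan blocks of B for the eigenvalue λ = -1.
Block sizes for λ = -1: [2]

Step 1 — from the characteristic polynomial, algebraic multiplicity of λ = -1 is 2. From dim ker(B − (-1)·I) = 1, there are exactly 1 Jordan blocks for λ = -1.
Step 2 — from the minimal polynomial, the factor (x + 1)^2 tells us the largest block for λ = -1 has size 2.
Step 3 — with total size 2, 1 blocks, and largest block 2, the block sizes (in nonincreasing order) are [2].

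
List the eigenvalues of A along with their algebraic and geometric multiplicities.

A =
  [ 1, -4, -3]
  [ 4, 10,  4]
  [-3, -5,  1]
λ = 4: alg = 3, geom = 1

Step 1 — factor the characteristic polynomial to read off the algebraic multiplicities:
  χ_A(x) = (x - 4)^3

Step 2 — compute geometric multiplicities via the rank-nullity identity g(λ) = n − rank(A − λI):
  rank(A − (4)·I) = 2, so dim ker(A − (4)·I) = n − 2 = 1

Summary:
  λ = 4: algebraic multiplicity = 3, geometric multiplicity = 1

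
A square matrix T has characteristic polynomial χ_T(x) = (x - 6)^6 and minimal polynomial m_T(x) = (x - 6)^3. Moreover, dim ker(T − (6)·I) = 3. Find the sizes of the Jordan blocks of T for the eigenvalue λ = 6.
Block sizes for λ = 6: [3, 2, 1]

Step 1 — from the characteristic polynomial, algebraic multiplicity of λ = 6 is 6. From dim ker(T − (6)·I) = 3, there are exactly 3 Jordan blocks for λ = 6.
Step 2 — from the minimal polynomial, the factor (x − 6)^3 tells us the largest block for λ = 6 has size 3.
Step 3 — with total size 6, 3 blocks, and largest block 3, the block sizes (in nonincreasing order) are [3, 2, 1].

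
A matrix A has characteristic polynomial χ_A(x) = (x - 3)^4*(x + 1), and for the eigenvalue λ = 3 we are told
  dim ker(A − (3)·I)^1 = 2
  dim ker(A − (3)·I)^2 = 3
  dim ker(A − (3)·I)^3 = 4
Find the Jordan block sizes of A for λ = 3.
Block sizes for λ = 3: [3, 1]

From the dimensions of kernels of powers, the number of Jordan blocks of size at least j is d_j − d_{j−1} where d_j = dim ker(N^j) (with d_0 = 0). Computing the differences gives [2, 1, 1].
The number of blocks of size exactly k is (#blocks of size ≥ k) − (#blocks of size ≥ k + 1), so the partition is: 1 block(s) of size 1, 1 block(s) of size 3.
In nonincreasing order the block sizes are [3, 1].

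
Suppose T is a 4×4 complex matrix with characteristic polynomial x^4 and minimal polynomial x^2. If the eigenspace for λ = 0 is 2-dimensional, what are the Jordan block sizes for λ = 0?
Block sizes for λ = 0: [2, 2]

Step 1 — from the characteristic polynomial, algebraic multiplicity of λ = 0 is 4. From dim ker(T − (0)·I) = 2, there are exactly 2 Jordan blocks for λ = 0.
Step 2 — from the minimal polynomial, the factor (x − 0)^2 tells us the largest block for λ = 0 has size 2.
Step 3 — with total size 4, 2 blocks, and largest block 2, the block sizes (in nonincreasing order) are [2, 2].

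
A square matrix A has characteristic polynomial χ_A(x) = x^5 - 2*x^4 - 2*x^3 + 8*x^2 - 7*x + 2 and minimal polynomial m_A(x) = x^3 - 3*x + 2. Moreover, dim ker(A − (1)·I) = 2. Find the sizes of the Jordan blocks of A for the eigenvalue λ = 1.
Block sizes for λ = 1: [2, 2]

Step 1 — from the characteristic polynomial, algebraic multiplicity of λ = 1 is 4. From dim ker(A − (1)·I) = 2, there are exactly 2 Jordan blocks for λ = 1.
Step 2 — from the minimal polynomial, the factor (x − 1)^2 tells us the largest block for λ = 1 has size 2.
Step 3 — with total size 4, 2 blocks, and largest block 2, the block sizes (in nonincreasing order) are [2, 2].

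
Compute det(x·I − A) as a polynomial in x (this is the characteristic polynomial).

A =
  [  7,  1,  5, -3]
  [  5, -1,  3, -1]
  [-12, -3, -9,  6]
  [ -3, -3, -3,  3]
x^4

Expanding det(x·I − A) (e.g. by cofactor expansion or by noting that A is similar to its Jordan form J, which has the same characteristic polynomial as A) gives
  χ_A(x) = x^4
which factors as x^4. The eigenvalues (with algebraic multiplicities) are λ = 0 with multiplicity 4.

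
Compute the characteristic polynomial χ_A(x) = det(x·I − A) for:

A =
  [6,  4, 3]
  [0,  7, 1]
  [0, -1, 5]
x^3 - 18*x^2 + 108*x - 216

Expanding det(x·I − A) (e.g. by cofactor expansion or by noting that A is similar to its Jordan form J, which has the same characteristic polynomial as A) gives
  χ_A(x) = x^3 - 18*x^2 + 108*x - 216
which factors as (x - 6)^3. The eigenvalues (with algebraic multiplicities) are λ = 6 with multiplicity 3.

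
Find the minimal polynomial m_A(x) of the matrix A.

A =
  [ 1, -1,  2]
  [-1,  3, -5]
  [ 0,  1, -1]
x^3 - 3*x^2 + 3*x - 1

The characteristic polynomial is χ_A(x) = (x - 1)^3, so the eigenvalues are known. The minimal polynomial is
  m_A(x) = Π_λ (x − λ)^{k_λ}
where k_λ is the size of the *largest* Jordan block for λ (equivalently, the smallest k with (A − λI)^k v = 0 for every generalised eigenvector v of λ).

  λ = 1: largest Jordan block has size 3, contributing (x − 1)^3

So m_A(x) = (x - 1)^3 = x^3 - 3*x^2 + 3*x - 1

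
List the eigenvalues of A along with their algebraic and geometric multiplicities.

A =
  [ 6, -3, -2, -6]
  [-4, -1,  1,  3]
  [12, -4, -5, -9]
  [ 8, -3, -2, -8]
λ = -2: alg = 4, geom = 2

Step 1 — factor the characteristic polynomial to read off the algebraic multiplicities:
  χ_A(x) = (x + 2)^4

Step 2 — compute geometric multiplicities via the rank-nullity identity g(λ) = n − rank(A − λI):
  rank(A − (-2)·I) = 2, so dim ker(A − (-2)·I) = n − 2 = 2

Summary:
  λ = -2: algebraic multiplicity = 4, geometric multiplicity = 2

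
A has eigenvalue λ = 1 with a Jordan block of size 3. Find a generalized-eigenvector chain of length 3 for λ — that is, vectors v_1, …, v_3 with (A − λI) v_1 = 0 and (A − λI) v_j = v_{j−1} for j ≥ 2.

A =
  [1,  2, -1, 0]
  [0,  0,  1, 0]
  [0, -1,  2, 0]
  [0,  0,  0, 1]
A Jordan chain for λ = 1 of length 3:
v_1 = (-1, 0, 0, 0)ᵀ
v_2 = (2, -1, -1, 0)ᵀ
v_3 = (0, 1, 0, 0)ᵀ

Let N = A − (1)·I. We want v_3 with N^3 v_3 = 0 but N^2 v_3 ≠ 0; then v_{j-1} := N · v_j for j = 3, …, 2.

Pick v_3 = (0, 1, 0, 0)ᵀ.
Then v_2 = N · v_3 = (2, -1, -1, 0)ᵀ.
Then v_1 = N · v_2 = (-1, 0, 0, 0)ᵀ.

Sanity check: (A − (1)·I) v_1 = (0, 0, 0, 0)ᵀ = 0. ✓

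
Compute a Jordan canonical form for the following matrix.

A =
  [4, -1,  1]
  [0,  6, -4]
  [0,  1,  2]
J_3(4)

The characteristic polynomial is
  det(x·I − A) = x^3 - 12*x^2 + 48*x - 64 = (x - 4)^3

Eigenvalues and multiplicities (the geometric multiplicity of λ is n − rank(A − λI), which equals the number of Jordan blocks for λ):
  λ = 4: algebraic multiplicity = 3, geometric multiplicity = 1

Determining the block sizes for each eigenvalue:
  λ = 4: one block (gm = 1), so the single block has size am = 3 → block sizes [3]

Assembling the blocks gives a Jordan form
J =
  [4, 1, 0]
  [0, 4, 1]
  [0, 0, 4]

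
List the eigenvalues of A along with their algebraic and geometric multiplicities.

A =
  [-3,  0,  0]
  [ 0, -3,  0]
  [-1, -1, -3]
λ = -3: alg = 3, geom = 2

Step 1 — factor the characteristic polynomial to read off the algebraic multiplicities:
  χ_A(x) = (x + 3)^3

Step 2 — compute geometric multiplicities via the rank-nullity identity g(λ) = n − rank(A − λI):
  rank(A − (-3)·I) = 1, so dim ker(A − (-3)·I) = n − 1 = 2

Summary:
  λ = -3: algebraic multiplicity = 3, geometric multiplicity = 2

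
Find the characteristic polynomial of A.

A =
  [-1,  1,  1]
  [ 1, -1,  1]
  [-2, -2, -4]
x^3 + 6*x^2 + 12*x + 8

Expanding det(x·I − A) (e.g. by cofactor expansion or by noting that A is similar to its Jordan form J, which has the same characteristic polynomial as A) gives
  χ_A(x) = x^3 + 6*x^2 + 12*x + 8
which factors as (x + 2)^3. The eigenvalues (with algebraic multiplicities) are λ = -2 with multiplicity 3.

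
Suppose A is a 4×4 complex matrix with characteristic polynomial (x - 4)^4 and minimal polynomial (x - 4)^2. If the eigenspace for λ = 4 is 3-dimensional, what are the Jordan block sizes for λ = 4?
Block sizes for λ = 4: [2, 1, 1]

Step 1 — from the characteristic polynomial, algebraic multiplicity of λ = 4 is 4. From dim ker(A − (4)·I) = 3, there are exactly 3 Jordan blocks for λ = 4.
Step 2 — from the minimal polynomial, the factor (x − 4)^2 tells us the largest block for λ = 4 has size 2.
Step 3 — with total size 4, 3 blocks, and largest block 2, the block sizes (in nonincreasing order) are [2, 1, 1].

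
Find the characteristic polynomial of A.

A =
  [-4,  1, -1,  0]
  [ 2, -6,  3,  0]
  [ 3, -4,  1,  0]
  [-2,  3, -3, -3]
x^4 + 12*x^3 + 54*x^2 + 108*x + 81

Expanding det(x·I − A) (e.g. by cofactor expansion or by noting that A is similar to its Jordan form J, which has the same characteristic polynomial as A) gives
  χ_A(x) = x^4 + 12*x^3 + 54*x^2 + 108*x + 81
which factors as (x + 3)^4. The eigenvalues (with algebraic multiplicities) are λ = -3 with multiplicity 4.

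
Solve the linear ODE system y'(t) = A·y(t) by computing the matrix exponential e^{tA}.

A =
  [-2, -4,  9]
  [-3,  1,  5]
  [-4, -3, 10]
e^{tA} =
  [t^2*exp(3*t)/2 - 5*t*exp(3*t) + exp(3*t), t^2*exp(3*t)/2 - 4*t*exp(3*t), -t^2*exp(3*t) + 9*t*exp(3*t)]
  [t^2*exp(3*t)/2 - 3*t*exp(3*t), t^2*exp(3*t)/2 - 2*t*exp(3*t) + exp(3*t), -t^2*exp(3*t) + 5*t*exp(3*t)]
  [t^2*exp(3*t)/2 - 4*t*exp(3*t), t^2*exp(3*t)/2 - 3*t*exp(3*t), -t^2*exp(3*t) + 7*t*exp(3*t) + exp(3*t)]

Strategy: write A = P · J · P⁻¹ where J is a Jordan canonical form, so e^{tA} = P · e^{tJ} · P⁻¹, and e^{tJ} can be computed block-by-block.

A has Jordan form
J =
  [3, 1, 0]
  [0, 3, 1]
  [0, 0, 3]
(up to reordering of blocks).

Per-block formulas:
  For a 3×3 Jordan block J_3(3): exp(t · J_3(3)) = e^(3t)·(I + t·N + (t^2/2)·N^2), where N is the 3×3 nilpotent shift.

After assembling e^{tJ} and conjugating by P, we get:

e^{tA} =
  [t^2*exp(3*t)/2 - 5*t*exp(3*t) + exp(3*t), t^2*exp(3*t)/2 - 4*t*exp(3*t), -t^2*exp(3*t) + 9*t*exp(3*t)]
  [t^2*exp(3*t)/2 - 3*t*exp(3*t), t^2*exp(3*t)/2 - 2*t*exp(3*t) + exp(3*t), -t^2*exp(3*t) + 5*t*exp(3*t)]
  [t^2*exp(3*t)/2 - 4*t*exp(3*t), t^2*exp(3*t)/2 - 3*t*exp(3*t), -t^2*exp(3*t) + 7*t*exp(3*t) + exp(3*t)]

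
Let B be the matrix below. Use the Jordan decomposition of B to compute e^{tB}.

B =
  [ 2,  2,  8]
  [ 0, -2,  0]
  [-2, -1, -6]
e^{tB} =
  [4*t*exp(-2*t) + exp(-2*t), 2*t*exp(-2*t), 8*t*exp(-2*t)]
  [0, exp(-2*t), 0]
  [-2*t*exp(-2*t), -t*exp(-2*t), -4*t*exp(-2*t) + exp(-2*t)]

Strategy: write B = P · J · P⁻¹ where J is a Jordan canonical form, so e^{tB} = P · e^{tJ} · P⁻¹, and e^{tJ} can be computed block-by-block.

B has Jordan form
J =
  [-2,  1,  0]
  [ 0, -2,  0]
  [ 0,  0, -2]
(up to reordering of blocks).

Per-block formulas:
  For a 2×2 Jordan block J_2(-2): exp(t · J_2(-2)) = e^(-2t)·(I + t·N), where N is the 2×2 nilpotent shift.
  For a 1×1 block at λ = -2: exp(t · [-2]) = [e^(-2t)].

After assembling e^{tJ} and conjugating by P, we get:

e^{tB} =
  [4*t*exp(-2*t) + exp(-2*t), 2*t*exp(-2*t), 8*t*exp(-2*t)]
  [0, exp(-2*t), 0]
  [-2*t*exp(-2*t), -t*exp(-2*t), -4*t*exp(-2*t) + exp(-2*t)]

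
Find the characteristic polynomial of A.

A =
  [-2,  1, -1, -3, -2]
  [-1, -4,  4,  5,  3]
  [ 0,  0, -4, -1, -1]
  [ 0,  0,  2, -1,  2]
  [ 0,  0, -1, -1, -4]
x^5 + 15*x^4 + 90*x^3 + 270*x^2 + 405*x + 243

Expanding det(x·I − A) (e.g. by cofactor expansion or by noting that A is similar to its Jordan form J, which has the same characteristic polynomial as A) gives
  χ_A(x) = x^5 + 15*x^4 + 90*x^3 + 270*x^2 + 405*x + 243
which factors as (x + 3)^5. The eigenvalues (with algebraic multiplicities) are λ = -3 with multiplicity 5.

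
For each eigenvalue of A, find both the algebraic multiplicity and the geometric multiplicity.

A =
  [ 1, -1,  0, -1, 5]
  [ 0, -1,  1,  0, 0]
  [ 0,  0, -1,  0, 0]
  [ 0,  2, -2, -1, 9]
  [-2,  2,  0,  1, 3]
λ = -1: alg = 3, geom = 1; λ = 2: alg = 2, geom = 1

Step 1 — factor the characteristic polynomial to read off the algebraic multiplicities:
  χ_A(x) = (x - 2)^2*(x + 1)^3

Step 2 — compute geometric multiplicities via the rank-nullity identity g(λ) = n − rank(A − λI):
  rank(A − (-1)·I) = 4, so dim ker(A − (-1)·I) = n − 4 = 1
  rank(A − (2)·I) = 4, so dim ker(A − (2)·I) = n − 4 = 1

Summary:
  λ = -1: algebraic multiplicity = 3, geometric multiplicity = 1
  λ = 2: algebraic multiplicity = 2, geometric multiplicity = 1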